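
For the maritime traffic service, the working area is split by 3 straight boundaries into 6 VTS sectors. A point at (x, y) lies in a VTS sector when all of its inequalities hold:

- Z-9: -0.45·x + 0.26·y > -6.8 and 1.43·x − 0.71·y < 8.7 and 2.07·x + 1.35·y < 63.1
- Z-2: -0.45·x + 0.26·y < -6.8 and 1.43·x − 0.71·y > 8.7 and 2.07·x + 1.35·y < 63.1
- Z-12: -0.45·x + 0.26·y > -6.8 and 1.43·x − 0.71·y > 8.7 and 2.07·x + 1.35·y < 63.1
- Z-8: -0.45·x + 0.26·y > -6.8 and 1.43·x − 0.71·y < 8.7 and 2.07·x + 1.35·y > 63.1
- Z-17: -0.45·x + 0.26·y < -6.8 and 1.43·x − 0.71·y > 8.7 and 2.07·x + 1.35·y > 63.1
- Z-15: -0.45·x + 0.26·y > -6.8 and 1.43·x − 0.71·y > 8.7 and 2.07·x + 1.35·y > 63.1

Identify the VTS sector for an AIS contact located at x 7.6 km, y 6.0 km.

Z-9

-0.45·7.6 + 0.26·6.0 = -1.860, which is > -6.8
1.43·7.6 − 0.71·6.0 = 6.608, which is < 8.7
2.07·7.6 + 1.35·6.0 = 23.832, which is < 63.1
This sign pattern matches Z-9.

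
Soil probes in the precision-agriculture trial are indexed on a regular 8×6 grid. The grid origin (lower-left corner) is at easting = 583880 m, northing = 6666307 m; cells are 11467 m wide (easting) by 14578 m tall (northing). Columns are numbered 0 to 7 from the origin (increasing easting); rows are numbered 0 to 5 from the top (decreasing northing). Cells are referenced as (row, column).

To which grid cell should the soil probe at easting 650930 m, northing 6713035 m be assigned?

Column index: ⌊(650930 − 583880) / 11467⌋ = ⌊5.847⌋ = 5
Row offset from origin: ⌊(6713035 − 6666307) / 14578⌋ = ⌊3.205⌋ = 3 → row 2 (counted from top)

(2, 5)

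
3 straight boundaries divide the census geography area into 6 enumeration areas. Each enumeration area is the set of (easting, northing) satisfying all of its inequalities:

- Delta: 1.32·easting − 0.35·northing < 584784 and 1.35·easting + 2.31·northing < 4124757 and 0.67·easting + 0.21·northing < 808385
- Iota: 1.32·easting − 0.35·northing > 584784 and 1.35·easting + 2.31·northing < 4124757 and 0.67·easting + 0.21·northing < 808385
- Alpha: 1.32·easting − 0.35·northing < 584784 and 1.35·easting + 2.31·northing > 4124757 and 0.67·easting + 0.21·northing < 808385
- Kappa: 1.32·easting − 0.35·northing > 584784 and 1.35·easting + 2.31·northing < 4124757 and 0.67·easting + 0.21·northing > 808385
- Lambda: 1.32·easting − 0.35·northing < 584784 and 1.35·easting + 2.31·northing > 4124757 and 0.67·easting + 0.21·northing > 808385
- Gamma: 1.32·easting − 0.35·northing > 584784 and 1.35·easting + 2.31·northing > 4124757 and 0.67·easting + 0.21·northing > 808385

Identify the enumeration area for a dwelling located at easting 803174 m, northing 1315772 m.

1.32·803174 − 0.35·1315772 = 599669.480, which is > 584784
1.35·803174 + 2.31·1315772 = 4123718.220, which is < 4124757
0.67·803174 + 0.21·1315772 = 814438.700, which is > 808385
This sign pattern matches Kappa.

Kappa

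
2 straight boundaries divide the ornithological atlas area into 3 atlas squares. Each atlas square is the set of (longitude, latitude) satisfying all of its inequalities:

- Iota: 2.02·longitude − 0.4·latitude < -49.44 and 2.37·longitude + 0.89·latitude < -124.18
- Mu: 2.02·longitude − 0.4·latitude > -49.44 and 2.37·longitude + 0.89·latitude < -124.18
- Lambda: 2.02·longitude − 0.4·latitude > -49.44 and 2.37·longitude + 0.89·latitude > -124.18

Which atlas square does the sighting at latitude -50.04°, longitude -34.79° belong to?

2.02·-34.79 − 0.4·-50.04 = -50.260, which is < -49.44
2.37·-34.79 + 0.89·-50.04 = -126.988, which is < -124.18
This sign pattern matches Iota.

Iota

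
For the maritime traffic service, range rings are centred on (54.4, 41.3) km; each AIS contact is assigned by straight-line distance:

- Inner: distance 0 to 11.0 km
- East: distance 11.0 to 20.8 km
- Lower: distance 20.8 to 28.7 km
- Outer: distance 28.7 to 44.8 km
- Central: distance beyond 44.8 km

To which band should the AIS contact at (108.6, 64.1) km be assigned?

Distance = √((108.6−54.4)² + (64.1−41.3)²) = √(2937.640 + 519.840) = 58.800 km.
44.8 ≤ 58.800 < ∞ → Central.

Central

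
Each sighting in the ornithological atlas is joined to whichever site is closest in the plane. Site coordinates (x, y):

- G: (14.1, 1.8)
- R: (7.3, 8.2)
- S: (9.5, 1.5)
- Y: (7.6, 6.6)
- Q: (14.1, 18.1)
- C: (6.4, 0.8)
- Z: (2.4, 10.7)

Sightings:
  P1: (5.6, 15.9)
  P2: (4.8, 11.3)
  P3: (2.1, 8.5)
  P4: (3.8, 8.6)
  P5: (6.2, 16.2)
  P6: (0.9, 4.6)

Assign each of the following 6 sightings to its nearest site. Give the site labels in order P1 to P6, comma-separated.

P1 → Z (d²=37.28)
P2 → Z (d²=6.12)
P3 → Z (d²=4.93)
P4 → Z (d²=6.37)
P5 → Z (d²=44.69)
P6 → Z (d²=39.46)

Z, Z, Z, Z, Z, Z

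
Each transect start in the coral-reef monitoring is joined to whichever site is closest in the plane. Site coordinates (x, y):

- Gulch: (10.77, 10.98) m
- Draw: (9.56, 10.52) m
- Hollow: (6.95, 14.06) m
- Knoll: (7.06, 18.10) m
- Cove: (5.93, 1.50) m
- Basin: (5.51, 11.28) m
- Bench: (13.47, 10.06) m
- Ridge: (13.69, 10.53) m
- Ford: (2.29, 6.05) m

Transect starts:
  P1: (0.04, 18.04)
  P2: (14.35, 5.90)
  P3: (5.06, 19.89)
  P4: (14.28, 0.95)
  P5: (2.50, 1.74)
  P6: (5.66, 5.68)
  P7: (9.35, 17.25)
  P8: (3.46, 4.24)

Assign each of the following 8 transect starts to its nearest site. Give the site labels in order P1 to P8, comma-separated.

Knoll, Bench, Knoll, Cove, Cove, Ford, Knoll, Ford

P1 → Knoll (d²=49.28)
P2 → Bench (d²=18.08)
P3 → Knoll (d²=7.20)
P4 → Cove (d²=70.02)
P5 → Cove (d²=11.82)
P6 → Ford (d²=11.49)
P7 → Knoll (d²=5.97)
P8 → Ford (d²=4.64)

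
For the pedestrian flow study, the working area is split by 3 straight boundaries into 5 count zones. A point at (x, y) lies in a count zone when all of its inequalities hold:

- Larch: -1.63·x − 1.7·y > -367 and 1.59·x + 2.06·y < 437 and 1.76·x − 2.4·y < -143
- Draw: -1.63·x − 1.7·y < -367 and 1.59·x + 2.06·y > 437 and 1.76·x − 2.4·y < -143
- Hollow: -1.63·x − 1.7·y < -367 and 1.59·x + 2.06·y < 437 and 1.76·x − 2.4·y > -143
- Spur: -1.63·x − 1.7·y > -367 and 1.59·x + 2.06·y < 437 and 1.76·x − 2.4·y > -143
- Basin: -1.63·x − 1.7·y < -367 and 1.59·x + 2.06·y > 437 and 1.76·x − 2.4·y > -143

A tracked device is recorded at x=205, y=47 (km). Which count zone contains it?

Hollow

-1.63·205 − 1.7·47 = -414.050, which is < -367
1.59·205 + 2.06·47 = 422.770, which is < 437
1.76·205 − 2.4·47 = 248.000, which is > -143
This sign pattern matches Hollow.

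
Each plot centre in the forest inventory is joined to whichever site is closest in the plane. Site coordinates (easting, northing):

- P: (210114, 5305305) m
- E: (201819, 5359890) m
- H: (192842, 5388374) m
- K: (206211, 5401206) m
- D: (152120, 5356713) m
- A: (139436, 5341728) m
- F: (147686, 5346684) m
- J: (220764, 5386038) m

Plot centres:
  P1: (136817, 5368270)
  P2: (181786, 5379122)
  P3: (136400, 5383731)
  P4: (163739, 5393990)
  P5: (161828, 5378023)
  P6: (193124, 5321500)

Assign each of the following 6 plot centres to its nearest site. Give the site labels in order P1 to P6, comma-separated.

D, H, D, H, D, P

P1 → D (d²=367746058.00)
P2 → H (d²=207834640.00)
P3 → D (d²=977090724.00)
P4 → H (d²=878524065.00)
P5 → D (d²=548361364.00)
P6 → P (d²=550938125.00)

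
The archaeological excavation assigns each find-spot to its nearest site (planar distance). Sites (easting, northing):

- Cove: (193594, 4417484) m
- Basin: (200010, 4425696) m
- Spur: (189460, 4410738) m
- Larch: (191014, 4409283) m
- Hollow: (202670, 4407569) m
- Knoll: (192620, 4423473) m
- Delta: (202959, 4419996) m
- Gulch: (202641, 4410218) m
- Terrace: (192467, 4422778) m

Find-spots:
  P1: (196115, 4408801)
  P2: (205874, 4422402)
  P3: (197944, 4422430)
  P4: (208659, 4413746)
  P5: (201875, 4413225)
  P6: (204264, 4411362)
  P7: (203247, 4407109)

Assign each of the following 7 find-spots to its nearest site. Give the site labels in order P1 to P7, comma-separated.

Larch, Delta, Basin, Gulch, Gulch, Gulch, Hollow

P1 → Larch (d²=26252525.00)
P2 → Delta (d²=14286061.00)
P3 → Basin (d²=14935112.00)
P4 → Gulch (d²=48663108.00)
P5 → Gulch (d²=9628805.00)
P6 → Gulch (d²=3942865.00)
P7 → Hollow (d²=544529.00)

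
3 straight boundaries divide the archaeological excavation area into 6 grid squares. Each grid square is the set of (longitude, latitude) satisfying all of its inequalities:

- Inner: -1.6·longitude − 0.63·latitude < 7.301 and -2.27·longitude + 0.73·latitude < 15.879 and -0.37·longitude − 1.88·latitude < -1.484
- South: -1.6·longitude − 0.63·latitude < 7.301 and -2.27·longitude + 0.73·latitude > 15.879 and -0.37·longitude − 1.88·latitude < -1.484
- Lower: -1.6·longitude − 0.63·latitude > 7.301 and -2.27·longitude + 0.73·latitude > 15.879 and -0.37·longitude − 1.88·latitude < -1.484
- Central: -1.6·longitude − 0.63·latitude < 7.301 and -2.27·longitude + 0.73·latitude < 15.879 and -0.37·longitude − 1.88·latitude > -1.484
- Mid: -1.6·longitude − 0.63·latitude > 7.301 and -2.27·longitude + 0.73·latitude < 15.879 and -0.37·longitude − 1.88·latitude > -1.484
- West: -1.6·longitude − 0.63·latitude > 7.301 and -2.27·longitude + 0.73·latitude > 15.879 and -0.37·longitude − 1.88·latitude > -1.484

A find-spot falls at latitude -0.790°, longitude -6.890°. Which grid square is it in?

Mid

-1.6·-6.890 − 0.63·-0.790 = 11.522, which is > 7.301
-2.27·-6.890 + 0.73·-0.790 = 15.064, which is < 15.879
-0.37·-6.890 − 1.88·-0.790 = 4.034, which is > -1.484
This sign pattern matches Mid.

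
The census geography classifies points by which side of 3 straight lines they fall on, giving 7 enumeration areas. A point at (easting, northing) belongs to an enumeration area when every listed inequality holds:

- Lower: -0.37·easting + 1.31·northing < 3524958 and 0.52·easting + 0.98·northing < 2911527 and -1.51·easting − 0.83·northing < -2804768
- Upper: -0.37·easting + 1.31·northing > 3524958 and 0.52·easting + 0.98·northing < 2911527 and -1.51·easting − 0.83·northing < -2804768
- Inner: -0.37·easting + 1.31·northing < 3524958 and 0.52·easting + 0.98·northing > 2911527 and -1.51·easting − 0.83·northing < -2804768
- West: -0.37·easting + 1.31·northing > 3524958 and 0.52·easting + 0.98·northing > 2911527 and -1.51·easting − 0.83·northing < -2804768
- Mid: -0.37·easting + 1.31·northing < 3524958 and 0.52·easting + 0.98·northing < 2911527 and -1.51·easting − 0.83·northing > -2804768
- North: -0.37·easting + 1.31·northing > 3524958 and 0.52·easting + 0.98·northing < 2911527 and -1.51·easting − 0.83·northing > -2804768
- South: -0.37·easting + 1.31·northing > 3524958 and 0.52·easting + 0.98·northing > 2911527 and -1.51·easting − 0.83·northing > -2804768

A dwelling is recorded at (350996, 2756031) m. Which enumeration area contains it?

Lower

-0.37·350996 + 1.31·2756031 = 3480532.090, which is < 3524958
0.52·350996 + 0.98·2756031 = 2883428.300, which is < 2911527
-1.51·350996 − 0.83·2756031 = -2817509.690, which is < -2804768
This sign pattern matches Lower.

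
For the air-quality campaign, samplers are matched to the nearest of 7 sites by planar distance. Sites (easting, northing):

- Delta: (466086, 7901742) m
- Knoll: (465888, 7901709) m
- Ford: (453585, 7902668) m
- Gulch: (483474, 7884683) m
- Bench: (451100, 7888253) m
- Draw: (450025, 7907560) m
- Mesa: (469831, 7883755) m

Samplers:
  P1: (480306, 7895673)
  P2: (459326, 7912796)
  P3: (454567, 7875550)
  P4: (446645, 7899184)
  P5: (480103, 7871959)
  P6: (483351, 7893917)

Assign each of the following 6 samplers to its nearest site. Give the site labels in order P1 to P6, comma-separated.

Gulch, Draw, Bench, Ford, Gulch, Gulch

P1 → Gulch (d²=130816324.00)
P2 → Draw (d²=113924297.00)
P3 → Bench (d²=173386298.00)
P4 → Ford (d²=60301856.00)
P5 → Gulch (d²=173263817.00)
P6 → Gulch (d²=85281885.00)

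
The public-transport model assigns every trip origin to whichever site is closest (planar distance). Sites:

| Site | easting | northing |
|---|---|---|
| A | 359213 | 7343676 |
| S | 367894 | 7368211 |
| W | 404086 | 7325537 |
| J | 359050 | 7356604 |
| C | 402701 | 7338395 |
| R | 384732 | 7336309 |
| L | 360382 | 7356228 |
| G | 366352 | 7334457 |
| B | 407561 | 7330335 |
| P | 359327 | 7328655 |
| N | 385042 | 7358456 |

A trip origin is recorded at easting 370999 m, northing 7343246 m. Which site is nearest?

Squared distances to each site:
A: 139094696.000; S: 632892250.000; W: 1408358250.000; J: 321214765.000; C: 1028549005.000; R: 236717258.000; L: 281253013.000; G: 98841130.000; B: 1503473765.000; P: 349132865.000; N: 428549949.000.
Minimum at G.

G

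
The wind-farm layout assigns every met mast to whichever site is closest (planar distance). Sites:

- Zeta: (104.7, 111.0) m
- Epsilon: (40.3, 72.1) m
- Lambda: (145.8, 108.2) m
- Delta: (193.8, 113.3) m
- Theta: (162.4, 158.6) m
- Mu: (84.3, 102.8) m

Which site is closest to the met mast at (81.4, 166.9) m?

Squared distances to each site:
Zeta: 3667.700; Epsilon: 10676.250; Lambda: 7593.050; Delta: 15506.720; Theta: 6629.890; Mu: 4117.220.
Minimum at Zeta.

Zeta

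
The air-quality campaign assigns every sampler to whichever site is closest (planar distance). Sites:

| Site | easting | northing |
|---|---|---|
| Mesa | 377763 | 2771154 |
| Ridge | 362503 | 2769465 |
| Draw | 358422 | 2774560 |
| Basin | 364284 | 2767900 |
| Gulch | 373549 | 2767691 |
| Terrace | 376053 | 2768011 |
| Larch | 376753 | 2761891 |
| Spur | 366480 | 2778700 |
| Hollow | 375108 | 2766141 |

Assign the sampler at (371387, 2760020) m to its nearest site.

Larch

Squared distances to each site:
Mesa: 164619332.000; Ridge: 168133481.000; Draw: 379502825.000; Basin: 112547009.000; Gulch: 63518485.000; Terrace: 85627637.000; Larch: 32294597.000; Spur: 373021049.000; Hollow: 51312482.000.
Minimum at Larch.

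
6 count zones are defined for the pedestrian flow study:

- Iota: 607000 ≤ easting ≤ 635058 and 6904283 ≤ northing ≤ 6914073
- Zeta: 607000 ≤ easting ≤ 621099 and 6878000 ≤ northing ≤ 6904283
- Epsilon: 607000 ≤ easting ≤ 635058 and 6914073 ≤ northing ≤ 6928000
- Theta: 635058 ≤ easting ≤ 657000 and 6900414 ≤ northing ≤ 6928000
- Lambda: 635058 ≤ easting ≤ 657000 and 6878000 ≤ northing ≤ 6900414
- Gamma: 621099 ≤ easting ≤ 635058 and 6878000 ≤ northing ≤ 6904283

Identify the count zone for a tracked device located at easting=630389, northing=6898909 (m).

The point has easting = 630389 and northing = 6898909.
Only Gamma satisfies 621099 ≤ easting ≤ 635058 and 6878000 ≤ northing ≤ 6904283.

Gamma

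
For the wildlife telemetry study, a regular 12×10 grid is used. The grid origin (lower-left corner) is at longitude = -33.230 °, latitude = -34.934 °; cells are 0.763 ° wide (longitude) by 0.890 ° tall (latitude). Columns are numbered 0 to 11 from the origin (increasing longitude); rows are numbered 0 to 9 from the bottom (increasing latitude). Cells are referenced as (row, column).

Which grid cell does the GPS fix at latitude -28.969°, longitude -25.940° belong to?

Column index: ⌊(-25.940 − -33.230) / 0.763⌋ = ⌊9.554⌋ = 9
Row offset from origin: ⌊(-28.969 − -34.934) / 0.890⌋ = ⌊6.702⌋ = 6 → row 6

(6, 9)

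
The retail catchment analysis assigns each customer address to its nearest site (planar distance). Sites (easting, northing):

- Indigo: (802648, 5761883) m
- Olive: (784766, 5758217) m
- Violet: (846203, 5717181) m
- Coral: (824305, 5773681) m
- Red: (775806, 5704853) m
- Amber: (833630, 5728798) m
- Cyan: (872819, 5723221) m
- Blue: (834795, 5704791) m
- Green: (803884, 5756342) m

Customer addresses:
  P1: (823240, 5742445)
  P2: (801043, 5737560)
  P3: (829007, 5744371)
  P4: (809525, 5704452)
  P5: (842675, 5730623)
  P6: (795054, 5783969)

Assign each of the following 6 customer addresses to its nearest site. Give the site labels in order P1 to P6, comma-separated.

P1 → Amber (d²=294192709.00)
P2 → Green (d²=360834805.00)
P3 → Amber (d²=263890458.00)
P4 → Blue (d²=638687821.00)
P5 → Amber (d²=85142650.00)
P6 → Indigo (d²=545460232.00)

Amber, Green, Amber, Blue, Amber, Indigo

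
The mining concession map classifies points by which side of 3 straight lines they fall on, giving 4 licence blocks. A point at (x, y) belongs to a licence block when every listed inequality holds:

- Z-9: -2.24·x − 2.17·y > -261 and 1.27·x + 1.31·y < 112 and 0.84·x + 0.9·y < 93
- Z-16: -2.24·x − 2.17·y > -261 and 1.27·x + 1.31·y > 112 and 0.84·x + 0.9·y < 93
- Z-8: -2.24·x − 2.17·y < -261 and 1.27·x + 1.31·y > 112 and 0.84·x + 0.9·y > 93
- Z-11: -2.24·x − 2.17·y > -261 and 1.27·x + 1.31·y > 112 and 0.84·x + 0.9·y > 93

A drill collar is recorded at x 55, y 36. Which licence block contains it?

Z-16

-2.24·55 − 2.17·36 = -201.320, which is > -261
1.27·55 + 1.31·36 = 117.010, which is > 112
0.84·55 + 0.9·36 = 78.600, which is < 93
This sign pattern matches Z-16.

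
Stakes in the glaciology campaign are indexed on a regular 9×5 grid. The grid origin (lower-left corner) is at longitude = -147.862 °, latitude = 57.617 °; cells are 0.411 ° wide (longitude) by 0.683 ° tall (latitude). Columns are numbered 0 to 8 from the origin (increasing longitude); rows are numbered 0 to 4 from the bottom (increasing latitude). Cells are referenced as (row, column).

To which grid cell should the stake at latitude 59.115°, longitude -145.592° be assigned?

(2, 5)

Column index: ⌊(-145.592 − -147.862) / 0.411⌋ = ⌊5.523⌋ = 5
Row offset from origin: ⌊(59.115 − 57.617) / 0.683⌋ = ⌊2.193⌋ = 2 → row 2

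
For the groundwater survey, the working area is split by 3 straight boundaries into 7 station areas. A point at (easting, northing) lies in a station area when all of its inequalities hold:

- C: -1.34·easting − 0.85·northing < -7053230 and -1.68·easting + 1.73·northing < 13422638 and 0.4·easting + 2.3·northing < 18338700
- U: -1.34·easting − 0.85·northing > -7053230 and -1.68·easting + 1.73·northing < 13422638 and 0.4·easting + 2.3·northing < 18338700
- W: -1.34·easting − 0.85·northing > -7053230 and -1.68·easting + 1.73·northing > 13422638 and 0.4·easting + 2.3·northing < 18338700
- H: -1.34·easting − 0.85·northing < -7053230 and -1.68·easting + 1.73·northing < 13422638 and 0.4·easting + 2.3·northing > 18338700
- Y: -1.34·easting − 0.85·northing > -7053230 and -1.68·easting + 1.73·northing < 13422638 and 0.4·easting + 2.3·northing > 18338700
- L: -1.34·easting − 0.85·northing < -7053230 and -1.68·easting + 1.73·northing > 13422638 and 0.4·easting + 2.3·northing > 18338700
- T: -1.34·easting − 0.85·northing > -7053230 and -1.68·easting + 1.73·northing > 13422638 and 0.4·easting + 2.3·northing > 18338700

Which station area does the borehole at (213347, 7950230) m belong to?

-1.34·213347 − 0.85·7950230 = -7043580.480, which is > -7053230
-1.68·213347 + 1.73·7950230 = 13395474.940, which is < 13422638
0.4·213347 + 2.3·7950230 = 18370867.800, which is > 18338700
This sign pattern matches Y.

Y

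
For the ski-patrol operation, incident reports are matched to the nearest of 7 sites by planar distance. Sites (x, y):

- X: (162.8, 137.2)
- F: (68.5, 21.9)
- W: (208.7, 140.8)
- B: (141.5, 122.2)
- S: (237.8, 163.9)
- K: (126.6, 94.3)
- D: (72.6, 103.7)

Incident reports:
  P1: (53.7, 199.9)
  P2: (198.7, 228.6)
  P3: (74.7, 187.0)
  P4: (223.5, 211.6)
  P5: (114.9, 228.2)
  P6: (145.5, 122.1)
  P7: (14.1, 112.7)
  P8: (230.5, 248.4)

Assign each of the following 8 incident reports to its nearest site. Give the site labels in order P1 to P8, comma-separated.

D, S, D, S, X, B, D, S

P1 → D (d²=9611.65)
P2 → S (d²=5714.90)
P3 → D (d²=6943.30)
P4 → S (d²=2479.78)
P5 → X (d²=10575.41)
P6 → B (d²=16.01)
P7 → D (d²=3503.25)
P8 → S (d²=7193.54)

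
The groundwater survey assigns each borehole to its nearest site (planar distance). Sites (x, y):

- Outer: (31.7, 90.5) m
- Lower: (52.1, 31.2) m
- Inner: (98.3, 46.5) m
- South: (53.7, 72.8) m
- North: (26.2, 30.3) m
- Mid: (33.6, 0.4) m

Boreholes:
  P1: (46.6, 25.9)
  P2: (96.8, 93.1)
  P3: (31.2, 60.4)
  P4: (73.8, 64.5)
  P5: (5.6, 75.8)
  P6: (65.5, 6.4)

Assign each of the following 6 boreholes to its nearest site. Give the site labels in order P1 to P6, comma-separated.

Lower, Inner, South, South, Outer, Lower

P1 → Lower (d²=58.34)
P2 → Inner (d²=2173.81)
P3 → South (d²=660.01)
P4 → South (d²=472.90)
P5 → Outer (d²=897.30)
P6 → Lower (d²=794.60)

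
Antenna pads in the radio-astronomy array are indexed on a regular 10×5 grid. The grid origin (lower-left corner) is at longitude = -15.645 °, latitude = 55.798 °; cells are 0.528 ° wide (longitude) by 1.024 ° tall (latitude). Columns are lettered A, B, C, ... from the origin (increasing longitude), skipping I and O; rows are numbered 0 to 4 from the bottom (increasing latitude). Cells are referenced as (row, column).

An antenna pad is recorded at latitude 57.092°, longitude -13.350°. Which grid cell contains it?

(1, E)

Column index: ⌊(-13.350 − -15.645) / 0.528⌋ = ⌊4.347⌋ = 4 → column E
Row offset from origin: ⌊(57.092 − 55.798) / 1.024⌋ = ⌊1.264⌋ = 1 → row 1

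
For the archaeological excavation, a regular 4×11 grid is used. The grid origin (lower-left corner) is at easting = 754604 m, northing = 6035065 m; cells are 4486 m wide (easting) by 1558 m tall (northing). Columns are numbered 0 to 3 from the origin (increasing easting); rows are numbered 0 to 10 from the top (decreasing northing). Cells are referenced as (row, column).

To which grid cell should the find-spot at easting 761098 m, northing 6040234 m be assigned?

(7, 1)

Column index: ⌊(761098 − 754604) / 4486⌋ = ⌊1.448⌋ = 1
Row offset from origin: ⌊(6040234 − 6035065) / 1558⌋ = ⌊3.318⌋ = 3 → row 7 (counted from top)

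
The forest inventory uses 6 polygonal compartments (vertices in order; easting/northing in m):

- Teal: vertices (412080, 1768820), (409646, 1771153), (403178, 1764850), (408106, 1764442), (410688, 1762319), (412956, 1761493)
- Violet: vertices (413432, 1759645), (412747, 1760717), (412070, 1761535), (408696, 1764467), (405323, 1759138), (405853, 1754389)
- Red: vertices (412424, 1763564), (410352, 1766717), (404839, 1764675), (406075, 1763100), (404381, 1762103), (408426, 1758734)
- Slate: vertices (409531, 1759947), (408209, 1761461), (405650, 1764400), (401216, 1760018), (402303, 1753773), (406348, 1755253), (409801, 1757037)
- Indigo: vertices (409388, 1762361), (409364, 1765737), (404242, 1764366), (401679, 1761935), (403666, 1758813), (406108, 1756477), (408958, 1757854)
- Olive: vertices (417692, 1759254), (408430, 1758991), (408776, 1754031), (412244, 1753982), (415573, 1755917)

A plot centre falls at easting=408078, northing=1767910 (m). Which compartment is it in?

Cast a ray rightward from (408078, 1767910). For each polygon, the edges (by vertex number in listed order) whose endpoints lie on opposite sides of northing = 1767910, where each meets that height, and whether that is right or left of the point:
Teal: 2–3 at easting≈406318.1 (left), 6–1 at easting≈412188.8 (right) → 1 crossing.
Violet: no edge straddles that height → 0 crossings.
Red: no edge straddles that height → 0 crossings.
Slate: no edge straddles that height → 0 crossings.
Indigo: no edge straddles that height → 0 crossings.
Olive: no edge straddles that height → 0 crossings.
Only Teal has an odd count, so the point is inside Teal.

Teal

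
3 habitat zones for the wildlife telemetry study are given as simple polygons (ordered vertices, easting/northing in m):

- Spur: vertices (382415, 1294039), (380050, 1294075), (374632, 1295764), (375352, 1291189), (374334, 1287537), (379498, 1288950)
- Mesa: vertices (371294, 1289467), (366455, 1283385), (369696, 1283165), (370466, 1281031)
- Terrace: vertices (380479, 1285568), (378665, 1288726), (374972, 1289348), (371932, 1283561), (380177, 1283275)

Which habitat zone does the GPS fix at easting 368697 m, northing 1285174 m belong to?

Mesa

Cast a ray rightward from (368697, 1285174). For each polygon, the edges (by vertex number in listed order) whose endpoints lie on opposite sides of northing = 1285174, where each meets that height, and whether that is right or left of the point:
Spur: no edge straddles that height → 0 crossings.
Mesa: 1–2 at easting≈367878.4 (left), 4–1 at easting≈370872.6 (right) → 1 crossing.
Terrace: 3–4 at easting≈372779.3 (right), 5–1 at easting≈380427.1 (right) → 2 crossings.
Only Mesa has an odd count, so the point is inside Mesa.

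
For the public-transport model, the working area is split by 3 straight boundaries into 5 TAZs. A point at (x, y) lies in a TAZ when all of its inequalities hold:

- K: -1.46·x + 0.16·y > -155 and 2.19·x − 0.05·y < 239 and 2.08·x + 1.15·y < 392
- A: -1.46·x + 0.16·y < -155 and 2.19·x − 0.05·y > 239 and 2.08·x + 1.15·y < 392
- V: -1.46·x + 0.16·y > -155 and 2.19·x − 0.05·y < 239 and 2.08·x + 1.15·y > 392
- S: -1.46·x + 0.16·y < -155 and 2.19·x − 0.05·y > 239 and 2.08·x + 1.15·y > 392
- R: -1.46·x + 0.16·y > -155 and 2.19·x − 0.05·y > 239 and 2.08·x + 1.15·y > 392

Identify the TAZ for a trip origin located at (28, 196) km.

K

-1.46·28 + 0.16·196 = -9.520, which is > -155
2.19·28 − 0.05·196 = 51.520, which is < 239
2.08·28 + 1.15·196 = 283.640, which is < 392
This sign pattern matches K.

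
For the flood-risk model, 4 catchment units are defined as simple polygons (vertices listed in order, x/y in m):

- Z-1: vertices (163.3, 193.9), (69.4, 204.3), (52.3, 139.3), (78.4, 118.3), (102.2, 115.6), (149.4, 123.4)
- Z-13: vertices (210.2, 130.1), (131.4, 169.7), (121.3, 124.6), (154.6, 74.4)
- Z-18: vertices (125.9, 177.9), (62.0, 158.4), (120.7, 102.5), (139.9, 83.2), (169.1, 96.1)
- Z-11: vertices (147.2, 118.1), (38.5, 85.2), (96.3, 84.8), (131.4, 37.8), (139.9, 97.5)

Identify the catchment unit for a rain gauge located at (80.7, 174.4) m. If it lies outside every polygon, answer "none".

Cast a ray rightward from (80.7, 174.4). For each polygon, the edges (by vertex number in listed order) whose endpoints lie on opposite sides of y = 174.4, where each meets that height, and whether that is right or left of the point:
Z-1: 2–3 at x≈61.53 (left), 6–1 at x≈159.46 (right) → 1 crossing.
Z-13: no edge straddles that height → 0 crossings.
Z-18: 1–2 at x≈114.43 (right), 5–1 at x≈127.75 (right) → 2 crossings.
Z-11: no edge straddles that height → 0 crossings.
Only Z-1 has an odd count, so the point is inside Z-1.

Z-1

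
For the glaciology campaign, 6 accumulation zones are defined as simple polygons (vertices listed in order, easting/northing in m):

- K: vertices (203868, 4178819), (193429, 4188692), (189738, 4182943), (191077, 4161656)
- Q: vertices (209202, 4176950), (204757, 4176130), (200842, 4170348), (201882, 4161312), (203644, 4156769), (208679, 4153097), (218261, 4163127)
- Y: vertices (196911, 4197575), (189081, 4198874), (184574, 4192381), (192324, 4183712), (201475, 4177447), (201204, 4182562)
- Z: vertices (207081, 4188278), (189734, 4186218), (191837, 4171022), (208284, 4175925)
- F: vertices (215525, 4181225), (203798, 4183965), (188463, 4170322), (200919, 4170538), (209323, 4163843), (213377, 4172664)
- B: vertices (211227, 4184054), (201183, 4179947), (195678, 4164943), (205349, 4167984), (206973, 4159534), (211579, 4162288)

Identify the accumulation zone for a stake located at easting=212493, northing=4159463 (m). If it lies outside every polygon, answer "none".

Cast a ray rightward from (212493, 4159463). For each polygon, the edges (by vertex number in listed order) whose endpoints lie on opposite sides of northing = 4159463, where each meets that height, and whether that is right or left of the point:
K: no edge straddles that height → 0 crossings.
Q: 4–5 at easting≈202599.1 (left), 6–7 at easting≈214760.7 (right) → 1 crossing.
Y: no edge straddles that height → 0 crossings.
Z: no edge straddles that height → 0 crossings.
F: no edge straddles that height → 0 crossings.
B: no edge straddles that height → 0 crossings.
Only Q has an odd count, so the point is inside Q.

Q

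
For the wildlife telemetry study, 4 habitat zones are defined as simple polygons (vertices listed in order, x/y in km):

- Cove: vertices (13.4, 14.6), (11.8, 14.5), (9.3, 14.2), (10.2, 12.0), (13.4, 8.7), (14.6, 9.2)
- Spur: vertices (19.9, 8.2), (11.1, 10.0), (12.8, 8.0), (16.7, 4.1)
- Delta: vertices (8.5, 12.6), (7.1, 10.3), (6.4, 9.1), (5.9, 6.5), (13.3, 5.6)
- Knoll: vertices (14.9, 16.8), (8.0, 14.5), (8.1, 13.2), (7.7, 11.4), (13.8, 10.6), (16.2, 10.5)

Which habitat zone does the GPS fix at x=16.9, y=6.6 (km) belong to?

Spur

Cast a ray rightward from (16.9, 6.6). For each polygon, the edges (by vertex number in listed order) whose endpoints lie on opposite sides of y = 6.6, where each meets that height, and whether that is right or left of the point:
Cove: no edge straddles that height → 0 crossings.
Spur: 3–4 at x≈14.20 (left), 4–1 at x≈18.65 (right) → 1 crossing.
Delta: 3–4 at x≈5.92 (left), 5–1 at x≈12.61 (left) → 0 crossings.
Knoll: no edge straddles that height → 0 crossings.
Only Spur has an odd count, so the point is inside Spur.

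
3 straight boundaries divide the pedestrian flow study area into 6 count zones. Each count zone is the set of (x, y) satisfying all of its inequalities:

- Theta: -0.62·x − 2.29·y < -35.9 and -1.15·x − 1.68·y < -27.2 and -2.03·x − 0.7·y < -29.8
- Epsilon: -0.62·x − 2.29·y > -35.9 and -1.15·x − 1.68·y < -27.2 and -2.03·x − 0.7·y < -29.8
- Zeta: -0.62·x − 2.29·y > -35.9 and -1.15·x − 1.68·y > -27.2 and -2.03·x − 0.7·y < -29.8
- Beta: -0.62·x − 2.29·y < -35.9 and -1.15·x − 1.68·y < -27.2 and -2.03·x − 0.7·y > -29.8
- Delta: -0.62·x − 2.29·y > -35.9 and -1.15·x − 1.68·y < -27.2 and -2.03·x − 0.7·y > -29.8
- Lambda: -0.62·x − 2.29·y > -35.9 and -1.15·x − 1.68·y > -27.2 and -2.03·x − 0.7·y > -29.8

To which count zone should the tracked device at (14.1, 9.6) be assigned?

Epsilon

-0.62·14.1 − 2.29·9.6 = -30.726, which is > -35.9
-1.15·14.1 − 1.68·9.6 = -32.343, which is < -27.2
-2.03·14.1 − 0.7·9.6 = -35.343, which is < -29.8
This sign pattern matches Epsilon.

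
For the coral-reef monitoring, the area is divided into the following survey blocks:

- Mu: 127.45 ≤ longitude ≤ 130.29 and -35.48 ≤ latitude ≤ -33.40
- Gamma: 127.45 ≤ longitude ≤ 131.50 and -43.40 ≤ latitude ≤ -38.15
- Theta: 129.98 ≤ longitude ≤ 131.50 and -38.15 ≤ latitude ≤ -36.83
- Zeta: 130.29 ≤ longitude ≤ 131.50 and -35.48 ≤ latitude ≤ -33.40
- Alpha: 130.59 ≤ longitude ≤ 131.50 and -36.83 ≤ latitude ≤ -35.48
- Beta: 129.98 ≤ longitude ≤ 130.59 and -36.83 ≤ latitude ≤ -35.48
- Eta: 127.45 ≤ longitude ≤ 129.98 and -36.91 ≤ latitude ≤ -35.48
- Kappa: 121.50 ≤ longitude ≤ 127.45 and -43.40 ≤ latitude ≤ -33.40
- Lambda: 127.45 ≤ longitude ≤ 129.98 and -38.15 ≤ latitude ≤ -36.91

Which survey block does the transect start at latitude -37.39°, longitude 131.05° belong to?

Theta

The point has longitude = 131.05 and latitude = -37.39.
Only Theta satisfies 129.98 ≤ longitude ≤ 131.50 and -38.15 ≤ latitude ≤ -36.83.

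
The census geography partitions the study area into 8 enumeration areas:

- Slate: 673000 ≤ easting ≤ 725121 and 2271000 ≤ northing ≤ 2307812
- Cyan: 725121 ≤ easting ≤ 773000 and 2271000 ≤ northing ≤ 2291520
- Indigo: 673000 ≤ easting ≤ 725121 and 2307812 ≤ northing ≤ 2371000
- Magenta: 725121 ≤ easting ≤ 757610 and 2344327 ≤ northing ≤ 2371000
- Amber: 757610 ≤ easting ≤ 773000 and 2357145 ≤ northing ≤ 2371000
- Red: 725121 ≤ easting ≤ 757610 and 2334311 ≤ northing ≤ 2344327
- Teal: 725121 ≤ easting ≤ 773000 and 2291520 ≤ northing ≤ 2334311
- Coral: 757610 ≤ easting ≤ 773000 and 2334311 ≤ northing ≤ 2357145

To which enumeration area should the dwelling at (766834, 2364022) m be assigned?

Amber

The point has easting = 766834 and northing = 2364022.
Only Amber satisfies 757610 ≤ easting ≤ 773000 and 2357145 ≤ northing ≤ 2371000.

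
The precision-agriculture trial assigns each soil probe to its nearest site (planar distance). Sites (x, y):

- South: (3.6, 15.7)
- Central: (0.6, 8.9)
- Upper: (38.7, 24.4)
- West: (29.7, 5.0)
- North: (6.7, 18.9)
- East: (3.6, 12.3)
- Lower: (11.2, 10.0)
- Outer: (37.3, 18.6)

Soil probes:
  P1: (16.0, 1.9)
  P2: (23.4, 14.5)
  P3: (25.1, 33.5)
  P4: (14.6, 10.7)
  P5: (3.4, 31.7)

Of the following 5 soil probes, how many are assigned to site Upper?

P1 → Lower
P2 → West
P3 → Upper
P4 → Lower
P5 → North
1 of the 5 goes to Upper.

1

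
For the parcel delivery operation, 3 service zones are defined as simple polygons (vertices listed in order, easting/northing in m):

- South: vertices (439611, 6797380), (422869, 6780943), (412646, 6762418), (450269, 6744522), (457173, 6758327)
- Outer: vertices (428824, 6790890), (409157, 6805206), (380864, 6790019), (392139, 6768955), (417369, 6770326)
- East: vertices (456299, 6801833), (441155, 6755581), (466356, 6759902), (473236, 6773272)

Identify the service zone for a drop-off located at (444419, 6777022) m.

Cast a ray rightward from (444419, 6777022). For each polygon, the edges (by vertex number in listed order) whose endpoints lie on opposite sides of northing = 6777022, where each meets that height, and whether that is right or left of the point:
South: 2–3 at easting≈420705.2 (left), 5–1 at easting≈448765.9 (right) → 1 crossing.
Outer: 3–4 at easting≈387820.9 (left), 5–1 at easting≈421098.9 (left) → 0 crossings.
East: 1–2 at easting≈448175.3 (right), 4–1 at easting≈471012.2 (right) → 2 crossings.
Only South has an odd count, so the point is inside South.

South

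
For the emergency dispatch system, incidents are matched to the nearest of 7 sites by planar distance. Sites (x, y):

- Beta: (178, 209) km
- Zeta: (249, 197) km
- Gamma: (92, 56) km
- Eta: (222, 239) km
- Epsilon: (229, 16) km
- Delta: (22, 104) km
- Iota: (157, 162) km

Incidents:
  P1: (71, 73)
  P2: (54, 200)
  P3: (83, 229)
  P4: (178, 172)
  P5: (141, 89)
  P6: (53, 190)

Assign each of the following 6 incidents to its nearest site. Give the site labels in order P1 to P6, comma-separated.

P1 → Gamma (d²=730.00)
P2 → Delta (d²=10240.00)
P3 → Beta (d²=9425.00)
P4 → Iota (d²=541.00)
P5 → Gamma (d²=3490.00)
P6 → Delta (d²=8357.00)

Gamma, Delta, Beta, Iota, Gamma, Delta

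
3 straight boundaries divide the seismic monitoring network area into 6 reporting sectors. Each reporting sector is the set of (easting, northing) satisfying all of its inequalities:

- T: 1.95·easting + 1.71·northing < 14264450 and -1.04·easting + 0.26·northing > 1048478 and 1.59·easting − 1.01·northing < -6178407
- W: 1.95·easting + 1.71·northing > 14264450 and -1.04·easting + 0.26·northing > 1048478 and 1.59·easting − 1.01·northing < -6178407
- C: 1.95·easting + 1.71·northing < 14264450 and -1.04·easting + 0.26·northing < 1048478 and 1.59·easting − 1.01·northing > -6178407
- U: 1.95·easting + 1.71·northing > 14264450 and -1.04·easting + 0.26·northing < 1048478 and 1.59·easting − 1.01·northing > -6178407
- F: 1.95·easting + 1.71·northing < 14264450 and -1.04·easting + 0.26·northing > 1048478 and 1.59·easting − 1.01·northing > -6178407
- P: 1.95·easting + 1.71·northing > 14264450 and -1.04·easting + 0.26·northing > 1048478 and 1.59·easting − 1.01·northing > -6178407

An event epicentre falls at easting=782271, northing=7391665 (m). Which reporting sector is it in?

T

1.95·782271 + 1.71·7391665 = 14165175.600, which is < 14264450
-1.04·782271 + 0.26·7391665 = 1108271.060, which is > 1048478
1.59·782271 − 1.01·7391665 = -6221770.760, which is < -6178407
This sign pattern matches T.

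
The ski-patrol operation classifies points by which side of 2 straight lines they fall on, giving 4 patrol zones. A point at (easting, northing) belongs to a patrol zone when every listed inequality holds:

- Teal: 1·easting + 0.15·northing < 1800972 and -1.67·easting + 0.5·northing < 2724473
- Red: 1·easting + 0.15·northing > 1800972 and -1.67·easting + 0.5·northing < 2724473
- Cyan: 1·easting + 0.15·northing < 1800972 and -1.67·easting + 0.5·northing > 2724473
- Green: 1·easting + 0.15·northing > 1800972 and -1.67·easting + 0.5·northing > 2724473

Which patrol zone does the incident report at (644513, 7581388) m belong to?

1·644513 + 0.15·7581388 = 1781721.200, which is < 1800972
-1.67·644513 + 0.5·7581388 = 2714357.290, which is < 2724473
This sign pattern matches Teal.

Teal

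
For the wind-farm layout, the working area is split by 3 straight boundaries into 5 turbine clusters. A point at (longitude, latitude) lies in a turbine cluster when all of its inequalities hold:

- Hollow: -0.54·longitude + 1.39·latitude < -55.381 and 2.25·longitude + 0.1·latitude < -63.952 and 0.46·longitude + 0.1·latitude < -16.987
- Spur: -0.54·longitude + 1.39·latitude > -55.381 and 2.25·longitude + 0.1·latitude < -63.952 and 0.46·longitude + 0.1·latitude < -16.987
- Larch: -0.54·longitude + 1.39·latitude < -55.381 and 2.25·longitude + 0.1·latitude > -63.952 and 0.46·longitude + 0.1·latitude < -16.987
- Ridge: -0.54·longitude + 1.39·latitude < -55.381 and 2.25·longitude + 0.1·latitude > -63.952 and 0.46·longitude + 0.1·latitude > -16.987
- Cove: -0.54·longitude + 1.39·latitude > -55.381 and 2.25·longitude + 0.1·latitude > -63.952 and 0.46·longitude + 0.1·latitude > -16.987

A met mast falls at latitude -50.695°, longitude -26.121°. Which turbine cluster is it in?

-0.54·-26.121 + 1.39·-50.695 = -56.361, which is < -55.381
2.25·-26.121 + 0.1·-50.695 = -63.842, which is > -63.952
0.46·-26.121 + 0.1·-50.695 = -17.085, which is < -16.987
This sign pattern matches Larch.

Larch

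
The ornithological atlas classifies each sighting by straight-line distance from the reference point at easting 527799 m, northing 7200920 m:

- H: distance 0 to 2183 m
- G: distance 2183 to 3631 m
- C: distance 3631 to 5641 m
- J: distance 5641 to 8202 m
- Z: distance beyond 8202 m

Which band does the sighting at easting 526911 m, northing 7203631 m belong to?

G

Distance = √((526911−527799)² + (7203631−7200920)²) = √(788544.000 + 7349521.000) = 2852.729 m.
2183 ≤ 2852.729 < 3631 → G.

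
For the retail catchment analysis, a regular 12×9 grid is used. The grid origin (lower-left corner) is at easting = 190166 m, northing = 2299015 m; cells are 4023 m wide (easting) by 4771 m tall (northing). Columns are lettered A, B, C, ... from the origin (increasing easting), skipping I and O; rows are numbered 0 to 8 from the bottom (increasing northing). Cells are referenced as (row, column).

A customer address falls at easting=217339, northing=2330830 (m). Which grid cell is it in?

(6, G)

Column index: ⌊(217339 − 190166) / 4023⌋ = ⌊6.754⌋ = 6 → column G
Row offset from origin: ⌊(2330830 − 2299015) / 4771⌋ = ⌊6.668⌋ = 6 → row 6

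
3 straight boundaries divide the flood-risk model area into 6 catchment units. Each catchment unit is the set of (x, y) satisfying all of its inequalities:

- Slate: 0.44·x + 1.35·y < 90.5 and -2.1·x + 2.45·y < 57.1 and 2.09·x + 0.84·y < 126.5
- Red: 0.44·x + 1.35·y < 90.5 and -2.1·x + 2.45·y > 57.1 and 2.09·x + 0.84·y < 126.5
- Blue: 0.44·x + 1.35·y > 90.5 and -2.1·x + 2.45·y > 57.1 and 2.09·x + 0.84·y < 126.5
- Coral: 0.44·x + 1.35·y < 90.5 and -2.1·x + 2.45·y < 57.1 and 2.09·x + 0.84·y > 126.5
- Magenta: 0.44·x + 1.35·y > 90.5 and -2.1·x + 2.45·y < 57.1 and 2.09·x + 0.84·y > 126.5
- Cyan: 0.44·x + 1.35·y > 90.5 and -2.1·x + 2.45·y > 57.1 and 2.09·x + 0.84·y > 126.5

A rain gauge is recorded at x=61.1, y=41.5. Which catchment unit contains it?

Coral

0.44·61.1 + 1.35·41.5 = 82.909, which is < 90.5
-2.1·61.1 + 2.45·41.5 = -26.635, which is < 57.1
2.09·61.1 + 0.84·41.5 = 162.559, which is > 126.5
This sign pattern matches Coral.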